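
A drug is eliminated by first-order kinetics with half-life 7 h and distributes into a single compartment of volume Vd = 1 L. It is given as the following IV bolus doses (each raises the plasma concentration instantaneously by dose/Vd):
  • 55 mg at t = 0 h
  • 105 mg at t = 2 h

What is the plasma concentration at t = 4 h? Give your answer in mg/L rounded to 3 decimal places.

123.147 mg/L

k = ln 2 / 7 = 0.09902 per h
Dose 1 (55 mg at t=0 h): 55·exp(−0.09902·4) = 37.012 mg/L
Dose 2 (105 mg at t=2 h): 105·exp(−0.09902·2) = 86.135 mg/L
C(4) = 37.012 + 86.135 = 123.147 mg/L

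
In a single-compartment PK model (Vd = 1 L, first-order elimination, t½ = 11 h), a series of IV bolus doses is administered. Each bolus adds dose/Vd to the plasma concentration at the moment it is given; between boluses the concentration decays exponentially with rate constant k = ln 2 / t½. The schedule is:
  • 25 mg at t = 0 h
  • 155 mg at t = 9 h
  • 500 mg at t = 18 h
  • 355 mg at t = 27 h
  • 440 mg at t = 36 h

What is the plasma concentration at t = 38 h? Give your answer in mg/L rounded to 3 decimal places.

734.399 mg/L

k = ln 2 / 11 = 0.06301 per h
Dose 1 (25 mg at t=0 h): 25·exp(−0.06301·38) = 2.280 mg/L
Dose 2 (155 mg at t=9 h): 155·exp(−0.06301·29) = 24.929 mg/L
Dose 3 (500 mg at t=18 h): 500·exp(−0.06301·20) = 141.789 mg/L
Dose 4 (355 mg at t=27 h): 355·exp(−0.06301·11) = 177.500 mg/L
Dose 5 (440 mg at t=36 h): 440·exp(−0.06301·2) = 387.900 mg/L
C(38) = 2.280 + 24.929 + 141.789 + 177.500 + 387.900 = 734.399 mg/L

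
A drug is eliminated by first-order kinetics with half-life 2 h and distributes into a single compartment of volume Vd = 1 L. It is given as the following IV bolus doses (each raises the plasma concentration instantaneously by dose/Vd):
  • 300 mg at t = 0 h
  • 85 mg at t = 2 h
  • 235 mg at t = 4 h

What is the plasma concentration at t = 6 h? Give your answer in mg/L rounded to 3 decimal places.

176.250 mg/L

k = ln 2 / 2 = 0.34657 per h
Dose 1 (300 mg at t=0 h): 300·exp(−0.34657·6) = 37.500 mg/L
Dose 2 (85 mg at t=2 h): 85·exp(−0.34657·4) = 21.250 mg/L
Dose 3 (235 mg at t=4 h): 235·exp(−0.34657·2) = 117.500 mg/L
C(6) = 37.500 + 21.250 + 117.500 = 176.250 mg/L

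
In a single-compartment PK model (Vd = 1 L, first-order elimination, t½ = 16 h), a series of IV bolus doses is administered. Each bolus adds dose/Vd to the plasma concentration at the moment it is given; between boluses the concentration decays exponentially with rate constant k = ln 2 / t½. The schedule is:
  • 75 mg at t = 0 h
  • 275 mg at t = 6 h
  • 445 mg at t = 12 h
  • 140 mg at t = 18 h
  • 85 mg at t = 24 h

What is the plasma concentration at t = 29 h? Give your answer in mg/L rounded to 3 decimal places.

k = ln 2 / 16 = 0.04332 per h
Dose 1 (75 mg at t=0 h): 75·exp(−0.04332·29) = 21.352 mg/L
Dose 2 (275 mg at t=6 h): 275·exp(−0.04332·23) = 101.532 mg/L
Dose 3 (445 mg at t=12 h): 445·exp(−0.04332·17) = 213.067 mg/L
Dose 4 (140 mg at t=18 h): 140·exp(−0.04332·11) = 86.930 mg/L
Dose 5 (85 mg at t=24 h): 85·exp(−0.04332·5) = 68.446 mg/L
C(29) = 21.352 + 101.532 + 213.067 + 86.930 + 68.446 = 491.327 mg/L

491.327 mg/L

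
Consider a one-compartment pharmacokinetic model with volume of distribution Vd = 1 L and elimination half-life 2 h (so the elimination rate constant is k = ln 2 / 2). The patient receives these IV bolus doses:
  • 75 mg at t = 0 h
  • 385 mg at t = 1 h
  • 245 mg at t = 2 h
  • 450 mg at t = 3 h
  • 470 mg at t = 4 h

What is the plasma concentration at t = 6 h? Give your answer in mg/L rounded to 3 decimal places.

k = ln 2 / 2 = 0.34657 per h
Dose 1 (75 mg at t=0 h): 75·exp(−0.34657·6) = 9.375 mg/L
Dose 2 (385 mg at t=1 h): 385·exp(−0.34657·5) = 68.059 mg/L
Dose 3 (245 mg at t=2 h): 245·exp(−0.34657·4) = 61.250 mg/L
Dose 4 (450 mg at t=3 h): 450·exp(−0.34657·3) = 159.099 mg/L
Dose 5 (470 mg at t=4 h): 470·exp(−0.34657·2) = 235.000 mg/L
C(6) = 9.375 + 68.059 + 61.250 + 159.099 + 235.000 = 532.783 mg/L

532.783 mg/L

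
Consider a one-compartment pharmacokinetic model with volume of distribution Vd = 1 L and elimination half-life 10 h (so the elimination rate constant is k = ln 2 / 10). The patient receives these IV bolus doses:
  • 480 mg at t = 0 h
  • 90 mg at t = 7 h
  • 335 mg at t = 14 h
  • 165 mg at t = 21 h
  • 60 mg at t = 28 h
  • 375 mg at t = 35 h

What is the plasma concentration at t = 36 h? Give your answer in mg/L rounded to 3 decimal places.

k = ln 2 / 10 = 0.06931 per h
Dose 1 (480 mg at t=0 h): 480·exp(−0.06931·36) = 39.585 mg/L
Dose 2 (90 mg at t=7 h): 90·exp(−0.06931·29) = 12.057 mg/L
Dose 3 (335 mg at t=14 h): 335·exp(−0.06931·22) = 72.909 mg/L
Dose 4 (165 mg at t=21 h): 165·exp(−0.06931·15) = 58.336 mg/L
Dose 5 (60 mg at t=28 h): 60·exp(−0.06931·8) = 34.461 mg/L
Dose 6 (375 mg at t=35 h): 375·exp(−0.06931·1) = 349.887 mg/L
C(36) = 39.585 + 12.057 + 72.909 + 58.336 + 34.461 + 349.887 = 567.236 mg/L

567.236 mg/L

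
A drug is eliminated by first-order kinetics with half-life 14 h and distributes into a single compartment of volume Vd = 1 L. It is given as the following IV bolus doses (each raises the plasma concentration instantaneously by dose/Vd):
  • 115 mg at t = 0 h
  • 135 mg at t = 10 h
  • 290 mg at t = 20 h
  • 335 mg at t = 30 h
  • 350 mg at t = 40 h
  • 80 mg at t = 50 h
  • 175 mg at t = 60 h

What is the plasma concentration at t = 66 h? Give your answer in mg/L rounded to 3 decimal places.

k = ln 2 / 14 = 0.04951 per h
Dose 1 (115 mg at t=0 h): 115·exp(−0.04951·66) = 4.381 mg/L
Dose 2 (135 mg at t=10 h): 135·exp(−0.04951·56) = 8.438 mg/L
Dose 3 (290 mg at t=20 h): 290·exp(−0.04951·46) = 29.737 mg/L
Dose 4 (335 mg at t=30 h): 335·exp(−0.04951·36) = 56.360 mg/L
Dose 5 (350 mg at t=40 h): 350·exp(−0.04951·26) = 96.608 mg/L
Dose 6 (80 mg at t=50 h): 80·exp(−0.04951·16) = 36.229 mg/L
Dose 7 (175 mg at t=60 h): 175·exp(−0.04951·6) = 130.025 mg/L
C(66) = 4.381 + 8.438 + 29.737 + 56.360 + 96.608 + 36.229 + 130.025 = 361.776 mg/L

361.776 mg/L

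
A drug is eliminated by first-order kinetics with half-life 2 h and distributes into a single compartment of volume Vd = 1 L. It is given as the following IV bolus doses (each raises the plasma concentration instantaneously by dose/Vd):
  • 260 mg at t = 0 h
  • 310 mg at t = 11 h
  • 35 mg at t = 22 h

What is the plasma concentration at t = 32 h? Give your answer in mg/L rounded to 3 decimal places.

1.312 mg/L

k = ln 2 / 2 = 0.34657 per h
Dose 1 (260 mg at t=0 h): 260·exp(−0.34657·32) = 0.004 mg/L
Dose 2 (310 mg at t=11 h): 310·exp(−0.34657·21) = 0.214 mg/L
Dose 3 (35 mg at t=22 h): 35·exp(−0.34657·10) = 1.094 mg/L
C(32) = 0.004 + 0.214 + 1.094 = 1.312 mg/L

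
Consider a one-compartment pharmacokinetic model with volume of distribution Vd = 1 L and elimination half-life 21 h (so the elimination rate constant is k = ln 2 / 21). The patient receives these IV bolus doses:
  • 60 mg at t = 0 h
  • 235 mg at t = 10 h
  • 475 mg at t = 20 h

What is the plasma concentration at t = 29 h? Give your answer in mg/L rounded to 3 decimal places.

501.480 mg/L

k = ln 2 / 21 = 0.03301 per h
Dose 1 (60 mg at t=0 h): 60·exp(−0.03301·29) = 23.038 mg/L
Dose 2 (235 mg at t=10 h): 235·exp(−0.03301·19) = 125.518 mg/L
Dose 3 (475 mg at t=20 h): 475·exp(−0.03301·9) = 352.924 mg/L
C(29) = 23.038 + 125.518 + 352.924 = 501.480 mg/L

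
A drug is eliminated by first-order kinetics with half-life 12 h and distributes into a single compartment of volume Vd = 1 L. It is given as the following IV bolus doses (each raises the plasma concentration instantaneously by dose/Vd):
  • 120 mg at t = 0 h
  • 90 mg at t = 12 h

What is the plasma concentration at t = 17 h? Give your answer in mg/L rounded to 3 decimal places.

k = ln 2 / 12 = 0.05776 per h
Dose 1 (120 mg at t=0 h): 120·exp(−0.05776·17) = 44.949 mg/L
Dose 2 (90 mg at t=12 h): 90·exp(−0.05776·5) = 67.424 mg/L
C(17) = 44.949 + 67.424 = 112.373 mg/L

112.373 mg/L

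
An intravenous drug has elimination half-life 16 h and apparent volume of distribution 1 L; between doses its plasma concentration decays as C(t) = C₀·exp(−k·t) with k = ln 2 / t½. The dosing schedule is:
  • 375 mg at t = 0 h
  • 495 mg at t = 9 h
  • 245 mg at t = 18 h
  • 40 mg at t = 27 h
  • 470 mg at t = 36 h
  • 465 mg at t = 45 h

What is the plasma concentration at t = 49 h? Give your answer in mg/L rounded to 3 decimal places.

k = ln 2 / 16 = 0.04332 per h
Dose 1 (375 mg at t=0 h): 375·exp(−0.04332·49) = 44.888 mg/L
Dose 2 (495 mg at t=9 h): 495·exp(−0.04332·40) = 87.504 mg/L
Dose 3 (245 mg at t=18 h): 245·exp(−0.04332·31) = 63.962 mg/L
Dose 4 (40 mg at t=27 h): 40·exp(−0.04332·22) = 15.422 mg/L
Dose 5 (470 mg at t=36 h): 470·exp(−0.04332·13) = 267.615 mg/L
Dose 6 (465 mg at t=45 h): 465·exp(−0.04332·4) = 391.017 mg/L
C(49) = 44.888 + 87.504 + 63.962 + 15.422 + 267.615 + 391.017 = 870.408 mg/L

870.408 mg/L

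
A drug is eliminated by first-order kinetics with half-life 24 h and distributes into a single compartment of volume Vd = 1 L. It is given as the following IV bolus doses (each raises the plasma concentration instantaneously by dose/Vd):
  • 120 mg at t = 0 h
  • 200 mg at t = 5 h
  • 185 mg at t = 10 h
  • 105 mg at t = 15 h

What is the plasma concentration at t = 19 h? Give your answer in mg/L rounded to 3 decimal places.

k = ln 2 / 24 = 0.02888 per h
Dose 1 (120 mg at t=0 h): 120·exp(−0.02888·19) = 69.321 mg/L
Dose 2 (200 mg at t=5 h): 200·exp(−0.02888·14) = 133.484 mg/L
Dose 3 (185 mg at t=10 h): 185·exp(−0.02888·9) = 142.655 mg/L
Dose 4 (105 mg at t=15 h): 105·exp(−0.02888·4) = 93.544 mg/L
C(19) = 69.321 + 133.484 + 142.655 + 93.544 = 439.004 mg/L

439.004 mg/L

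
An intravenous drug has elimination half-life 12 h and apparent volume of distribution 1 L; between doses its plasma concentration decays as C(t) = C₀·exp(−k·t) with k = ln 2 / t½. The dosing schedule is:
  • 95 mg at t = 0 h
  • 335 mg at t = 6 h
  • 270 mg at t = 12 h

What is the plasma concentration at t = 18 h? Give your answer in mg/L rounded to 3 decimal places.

k = ln 2 / 12 = 0.05776 per h
Dose 1 (95 mg at t=0 h): 95·exp(−0.05776·18) = 33.588 mg/L
Dose 2 (335 mg at t=6 h): 335·exp(−0.05776·12) = 167.500 mg/L
Dose 3 (270 mg at t=12 h): 270·exp(−0.05776·6) = 190.919 mg/L
C(18) = 33.588 + 167.500 + 190.919 = 392.006 mg/L

392.006 mg/L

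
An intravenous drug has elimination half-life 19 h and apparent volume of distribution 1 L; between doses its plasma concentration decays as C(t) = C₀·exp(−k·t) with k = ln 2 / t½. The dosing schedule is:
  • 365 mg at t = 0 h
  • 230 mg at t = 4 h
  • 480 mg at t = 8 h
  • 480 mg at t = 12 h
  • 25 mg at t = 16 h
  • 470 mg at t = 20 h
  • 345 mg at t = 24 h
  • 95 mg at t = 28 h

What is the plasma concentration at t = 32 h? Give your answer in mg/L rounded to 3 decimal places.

k = ln 2 / 19 = 0.03648 per h
Dose 1 (365 mg at t=0 h): 365·exp(−0.03648·32) = 113.578 mg/L
Dose 2 (230 mg at t=4 h): 230·exp(−0.03648·28) = 82.814 mg/L
Dose 3 (480 mg at t=8 h): 480·exp(−0.03648·24) = 199.983 mg/L
Dose 4 (480 mg at t=12 h): 480·exp(−0.03648·20) = 231.402 mg/L
Dose 5 (25 mg at t=16 h): 25·exp(−0.03648·16) = 13.946 mg/L
Dose 6 (470 mg at t=20 h): 470·exp(−0.03648·12) = 303.371 mg/L
Dose 7 (345 mg at t=24 h): 345·exp(−0.03648·8) = 257.673 mg/L
Dose 8 (95 mg at t=28 h): 95·exp(−0.03648·4) = 82.101 mg/L
C(32) = 113.578 + 82.814 + 199.983 + 231.402 + 13.946 + 303.371 + 257.673 + 82.101 = 1284.868 mg/L

1284.868 mg/L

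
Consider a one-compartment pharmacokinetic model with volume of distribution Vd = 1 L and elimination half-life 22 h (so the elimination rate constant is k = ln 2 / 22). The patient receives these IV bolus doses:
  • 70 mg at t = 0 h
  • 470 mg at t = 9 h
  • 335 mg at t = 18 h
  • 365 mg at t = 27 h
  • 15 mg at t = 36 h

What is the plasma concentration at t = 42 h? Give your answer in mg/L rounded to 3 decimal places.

k = ln 2 / 22 = 0.03151 per h
Dose 1 (70 mg at t=0 h): 70·exp(−0.03151·42) = 18.638 mg/L
Dose 2 (470 mg at t=9 h): 470·exp(−0.03151·33) = 166.170 mg/L
Dose 3 (335 mg at t=18 h): 335·exp(−0.03151·24) = 157.271 mg/L
Dose 4 (365 mg at t=27 h): 365·exp(−0.03151·15) = 227.533 mg/L
Dose 5 (15 mg at t=36 h): 15·exp(−0.03151·6) = 12.416 mg/L
C(42) = 18.638 + 166.170 + 157.271 + 227.533 + 12.416 = 582.029 mg/L

582.029 mg/L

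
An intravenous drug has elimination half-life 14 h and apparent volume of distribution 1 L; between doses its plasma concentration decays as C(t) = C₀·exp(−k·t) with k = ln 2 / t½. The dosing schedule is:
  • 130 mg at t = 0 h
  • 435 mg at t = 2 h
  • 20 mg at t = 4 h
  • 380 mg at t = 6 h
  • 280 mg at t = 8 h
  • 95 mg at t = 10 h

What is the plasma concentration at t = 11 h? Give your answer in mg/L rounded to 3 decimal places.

k = ln 2 / 14 = 0.04951 per h
Dose 1 (130 mg at t=0 h): 130·exp(−0.04951·11) = 75.408 mg/L
Dose 2 (435 mg at t=2 h): 435·exp(−0.04951·9) = 278.593 mg/L
Dose 3 (20 mg at t=4 h): 20·exp(−0.04951·7) = 14.142 mg/L
Dose 4 (380 mg at t=6 h): 380·exp(−0.04951·5) = 296.669 mg/L
Dose 5 (280 mg at t=8 h): 280·exp(−0.04951·3) = 241.352 mg/L
Dose 6 (95 mg at t=10 h): 95·exp(−0.04951·1) = 90.411 mg/L
C(11) = 75.408 + 278.593 + 14.142 + 296.669 + 241.352 + 90.411 = 996.576 mg/L

996.576 mg/L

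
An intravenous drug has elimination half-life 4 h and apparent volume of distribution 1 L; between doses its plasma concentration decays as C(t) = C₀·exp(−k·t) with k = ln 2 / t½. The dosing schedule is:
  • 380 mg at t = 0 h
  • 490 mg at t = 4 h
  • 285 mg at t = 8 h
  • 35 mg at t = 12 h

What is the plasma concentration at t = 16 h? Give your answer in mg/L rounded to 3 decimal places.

173.750 mg/L

k = ln 2 / 4 = 0.17329 per h
Dose 1 (380 mg at t=0 h): 380·exp(−0.17329·16) = 23.750 mg/L
Dose 2 (490 mg at t=4 h): 490·exp(−0.17329·12) = 61.250 mg/L
Dose 3 (285 mg at t=8 h): 285·exp(−0.17329·8) = 71.250 mg/L
Dose 4 (35 mg at t=12 h): 35·exp(−0.17329·4) = 17.500 mg/L
C(16) = 23.750 + 61.250 + 71.250 + 17.500 = 173.750 mg/L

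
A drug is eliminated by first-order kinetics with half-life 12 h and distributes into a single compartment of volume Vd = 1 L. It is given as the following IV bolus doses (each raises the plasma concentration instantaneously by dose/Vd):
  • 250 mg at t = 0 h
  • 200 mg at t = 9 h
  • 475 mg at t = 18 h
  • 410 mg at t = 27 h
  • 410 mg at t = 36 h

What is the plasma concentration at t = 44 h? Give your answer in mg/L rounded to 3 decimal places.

k = ln 2 / 12 = 0.05776 per h
Dose 1 (250 mg at t=0 h): 250·exp(−0.05776·44) = 19.686 mg/L
Dose 2 (200 mg at t=9 h): 200·exp(−0.05776·35) = 26.487 mg/L
Dose 3 (475 mg at t=18 h): 475·exp(−0.05776·26) = 105.794 mg/L
Dose 4 (410 mg at t=27 h): 410·exp(−0.05776·17) = 153.576 mg/L
Dose 5 (410 mg at t=36 h): 410·exp(−0.05776·8) = 258.284 mg/L
C(44) = 19.686 + 26.487 + 105.794 + 153.576 + 258.284 = 563.827 mg/L

563.827 mg/L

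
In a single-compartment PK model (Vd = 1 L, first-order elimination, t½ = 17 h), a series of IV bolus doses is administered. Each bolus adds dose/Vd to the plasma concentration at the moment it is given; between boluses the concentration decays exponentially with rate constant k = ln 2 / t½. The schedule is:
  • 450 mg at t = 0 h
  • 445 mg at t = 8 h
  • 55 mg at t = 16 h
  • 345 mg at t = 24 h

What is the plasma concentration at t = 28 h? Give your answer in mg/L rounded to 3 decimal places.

k = ln 2 / 17 = 0.04077 per h
Dose 1 (450 mg at t=0 h): 450·exp(−0.04077·28) = 143.681 mg/L
Dose 2 (445 mg at t=8 h): 445·exp(−0.04077·20) = 196.882 mg/L
Dose 3 (55 mg at t=16 h): 55·exp(−0.04077·12) = 33.719 mg/L
Dose 4 (345 mg at t=24 h): 345·exp(−0.04077·4) = 293.082 mg/L
C(28) = 143.681 + 196.882 + 33.719 + 293.082 = 667.363 mg/L

667.363 mg/L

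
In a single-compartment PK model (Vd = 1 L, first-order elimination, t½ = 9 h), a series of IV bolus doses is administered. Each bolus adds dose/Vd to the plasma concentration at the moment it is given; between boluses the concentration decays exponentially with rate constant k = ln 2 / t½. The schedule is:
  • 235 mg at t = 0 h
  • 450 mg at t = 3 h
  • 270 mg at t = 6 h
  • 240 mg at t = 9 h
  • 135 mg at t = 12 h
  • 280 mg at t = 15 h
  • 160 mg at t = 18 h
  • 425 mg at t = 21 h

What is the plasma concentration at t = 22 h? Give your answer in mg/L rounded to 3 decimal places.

1051.145 mg/L

k = ln 2 / 9 = 0.07702 per h
Dose 1 (235 mg at t=0 h): 235·exp(−0.07702·22) = 43.173 mg/L
Dose 2 (450 mg at t=3 h): 450·exp(−0.07702·19) = 104.161 mg/L
Dose 3 (270 mg at t=6 h): 270·exp(−0.07702·16) = 78.741 mg/L
Dose 4 (240 mg at t=9 h): 240·exp(−0.07702·13) = 88.184 mg/L
Dose 5 (135 mg at t=12 h): 135·exp(−0.07702·10) = 62.497 mg/L
Dose 6 (280 mg at t=15 h): 280·exp(−0.07702·7) = 163.314 mg/L
Dose 7 (160 mg at t=18 h): 160·exp(−0.07702·4) = 117.579 mg/L
Dose 8 (425 mg at t=21 h): 425·exp(−0.07702·1) = 393.497 mg/L
C(22) = 43.173 + 104.161 + 78.741 + 88.184 + 62.497 + 163.314 + 117.579 + 393.497 = 1051.145 mg/L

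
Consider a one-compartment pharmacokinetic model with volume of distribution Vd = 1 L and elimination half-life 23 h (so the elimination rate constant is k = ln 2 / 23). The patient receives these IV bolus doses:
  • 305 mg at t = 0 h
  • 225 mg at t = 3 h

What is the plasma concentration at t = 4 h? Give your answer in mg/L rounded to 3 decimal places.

488.683 mg/L

k = ln 2 / 23 = 0.03014 per h
Dose 1 (305 mg at t=0 h): 305·exp(−0.03014·4) = 270.363 mg/L
Dose 2 (225 mg at t=3 h): 225·exp(−0.03014·1) = 218.320 mg/L
C(4) = 270.363 + 218.320 = 488.683 mg/L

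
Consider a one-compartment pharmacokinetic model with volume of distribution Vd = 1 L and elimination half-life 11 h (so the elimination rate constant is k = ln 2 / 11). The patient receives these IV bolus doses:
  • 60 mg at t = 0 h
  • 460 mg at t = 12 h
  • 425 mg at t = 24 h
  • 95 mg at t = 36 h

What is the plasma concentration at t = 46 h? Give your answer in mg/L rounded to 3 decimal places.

214.134 mg/L

k = ln 2 / 11 = 0.06301 per h
Dose 1 (60 mg at t=0 h): 60·exp(−0.06301·46) = 3.306 mg/L
Dose 2 (460 mg at t=12 h): 460·exp(−0.06301·34) = 53.989 mg/L
Dose 3 (425 mg at t=24 h): 425·exp(−0.06301·22) = 106.250 mg/L
Dose 4 (95 mg at t=36 h): 95·exp(−0.06301·10) = 50.589 mg/L
C(46) = 3.306 + 53.989 + 106.250 + 50.589 = 214.134 mg/L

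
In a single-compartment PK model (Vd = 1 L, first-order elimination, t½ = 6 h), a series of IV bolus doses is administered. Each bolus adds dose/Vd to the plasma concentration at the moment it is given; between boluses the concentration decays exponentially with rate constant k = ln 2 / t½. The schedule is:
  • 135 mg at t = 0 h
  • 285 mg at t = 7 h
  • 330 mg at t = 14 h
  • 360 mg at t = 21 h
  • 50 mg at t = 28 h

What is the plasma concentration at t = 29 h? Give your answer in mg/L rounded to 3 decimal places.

k = ln 2 / 6 = 0.11552 per h
Dose 1 (135 mg at t=0 h): 135·exp(−0.11552·29) = 4.735 mg/L
Dose 2 (285 mg at t=7 h): 285·exp(−0.11552·22) = 22.442 mg/L
Dose 3 (330 mg at t=14 h): 330·exp(−0.11552·15) = 58.336 mg/L
Dose 4 (360 mg at t=21 h): 360·exp(−0.11552·8) = 142.866 mg/L
Dose 5 (50 mg at t=28 h): 50·exp(−0.11552·1) = 44.545 mg/L
C(29) = 4.735 + 22.442 + 58.336 + 142.866 + 44.545 = 272.925 mg/L

272.925 mg/L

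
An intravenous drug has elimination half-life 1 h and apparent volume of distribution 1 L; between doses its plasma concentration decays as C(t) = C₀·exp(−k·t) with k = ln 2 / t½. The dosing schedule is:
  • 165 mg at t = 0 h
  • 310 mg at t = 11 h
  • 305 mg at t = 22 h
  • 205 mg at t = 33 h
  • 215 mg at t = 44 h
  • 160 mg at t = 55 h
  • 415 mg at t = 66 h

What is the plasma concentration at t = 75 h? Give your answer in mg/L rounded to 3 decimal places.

0.811 mg/L

k = ln 2 / 1 = 0.69315 per h
Dose 1 (165 mg at t=0 h): 165·exp(−0.69315·75) = 0.000 mg/L
Dose 2 (310 mg at t=11 h): 310·exp(−0.69315·64) = 0.000 mg/L
Dose 3 (305 mg at t=22 h): 305·exp(−0.69315·53) = 0.000 mg/L
Dose 4 (205 mg at t=33 h): 205·exp(−0.69315·42) = 0.000 mg/L
Dose 5 (215 mg at t=44 h): 215·exp(−0.69315·31) = 0.000 mg/L
Dose 6 (160 mg at t=55 h): 160·exp(−0.69315·20) = 0.000 mg/L
Dose 7 (415 mg at t=66 h): 415·exp(−0.69315·9) = 0.811 mg/L
C(75) = 0.000 + 0.000 + 0.000 + 0.000 + 0.000 + 0.000 + 0.811 = 0.811 mg/L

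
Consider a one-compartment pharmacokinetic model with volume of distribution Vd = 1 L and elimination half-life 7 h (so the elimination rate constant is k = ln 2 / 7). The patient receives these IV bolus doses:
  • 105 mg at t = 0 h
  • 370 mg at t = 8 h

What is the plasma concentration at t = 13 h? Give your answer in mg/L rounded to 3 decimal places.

254.500 mg/L

k = ln 2 / 7 = 0.09902 per h
Dose 1 (105 mg at t=0 h): 105·exp(−0.09902·13) = 28.982 mg/L
Dose 2 (370 mg at t=8 h): 370·exp(−0.09902·5) = 225.518 mg/L
C(13) = 28.982 + 225.518 = 254.500 mg/L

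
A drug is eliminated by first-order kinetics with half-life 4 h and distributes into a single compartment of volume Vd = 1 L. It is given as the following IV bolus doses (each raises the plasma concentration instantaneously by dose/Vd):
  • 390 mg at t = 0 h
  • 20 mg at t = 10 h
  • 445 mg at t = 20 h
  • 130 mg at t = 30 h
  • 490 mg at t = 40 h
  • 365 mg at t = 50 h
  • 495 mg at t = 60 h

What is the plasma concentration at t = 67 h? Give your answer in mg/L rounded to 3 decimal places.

171.247 mg/L

k = ln 2 / 4 = 0.17329 per h
Dose 1 (390 mg at t=0 h): 390·exp(−0.17329·67) = 0.004 mg/L
Dose 2 (20 mg at t=10 h): 20·exp(−0.17329·57) = 0.001 mg/L
Dose 3 (445 mg at t=20 h): 445·exp(−0.17329·47) = 0.129 mg/L
Dose 4 (130 mg at t=30 h): 130·exp(−0.17329·37) = 0.214 mg/L
Dose 5 (490 mg at t=40 h): 490·exp(−0.17329·27) = 4.552 mg/L
Dose 6 (365 mg at t=50 h): 365·exp(−0.17329·17) = 19.183 mg/L
Dose 7 (495 mg at t=60 h): 495·exp(−0.17329·7) = 147.164 mg/L
C(67) = 0.004 + 0.001 + 0.129 + 0.214 + 4.552 + 19.183 + 147.164 = 171.247 mg/L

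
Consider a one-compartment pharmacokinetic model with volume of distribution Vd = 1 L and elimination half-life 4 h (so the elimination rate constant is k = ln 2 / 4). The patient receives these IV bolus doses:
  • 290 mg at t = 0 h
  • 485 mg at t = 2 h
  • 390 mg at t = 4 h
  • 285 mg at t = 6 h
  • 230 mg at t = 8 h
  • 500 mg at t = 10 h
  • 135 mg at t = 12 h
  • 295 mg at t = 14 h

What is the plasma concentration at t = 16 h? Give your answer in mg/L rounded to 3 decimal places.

k = ln 2 / 4 = 0.17329 per h
Dose 1 (290 mg at t=0 h): 290·exp(−0.17329·16) = 18.125 mg/L
Dose 2 (485 mg at t=2 h): 485·exp(−0.17329·14) = 42.868 mg/L
Dose 3 (390 mg at t=4 h): 390·exp(−0.17329·12) = 48.750 mg/L
Dose 4 (285 mg at t=6 h): 285·exp(−0.17329·10) = 50.381 mg/L
Dose 5 (230 mg at t=8 h): 230·exp(−0.17329·8) = 57.500 mg/L
Dose 6 (500 mg at t=10 h): 500·exp(−0.17329·6) = 176.777 mg/L
Dose 7 (135 mg at t=12 h): 135·exp(−0.17329·4) = 67.500 mg/L
Dose 8 (295 mg at t=14 h): 295·exp(−0.17329·2) = 208.597 mg/L
C(16) = 18.125 + 42.868 + 48.750 + 50.381 + 57.500 + 176.777 + 67.500 + 208.597 = 670.498 mg/L

670.498 mg/L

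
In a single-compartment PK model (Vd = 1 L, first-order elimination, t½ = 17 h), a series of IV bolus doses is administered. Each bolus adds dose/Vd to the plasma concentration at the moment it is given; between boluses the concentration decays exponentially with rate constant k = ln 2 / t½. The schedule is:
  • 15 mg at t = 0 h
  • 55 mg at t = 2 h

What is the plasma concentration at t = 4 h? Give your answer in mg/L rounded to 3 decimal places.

63.436 mg/L

k = ln 2 / 17 = 0.04077 per h
Dose 1 (15 mg at t=0 h): 15·exp(−0.04077·4) = 12.743 mg/L
Dose 2 (55 mg at t=2 h): 55·exp(−0.04077·2) = 50.693 mg/L
C(4) = 12.743 + 50.693 = 63.436 mg/L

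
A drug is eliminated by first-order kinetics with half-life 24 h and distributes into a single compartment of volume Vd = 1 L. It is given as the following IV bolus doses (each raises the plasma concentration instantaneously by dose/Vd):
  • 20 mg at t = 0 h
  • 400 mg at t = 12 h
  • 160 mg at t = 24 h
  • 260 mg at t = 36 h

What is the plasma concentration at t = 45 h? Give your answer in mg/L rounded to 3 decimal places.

k = ln 2 / 24 = 0.02888 per h
Dose 1 (20 mg at t=0 h): 20·exp(−0.02888·45) = 5.453 mg/L
Dose 2 (400 mg at t=12 h): 400·exp(−0.02888·33) = 154.221 mg/L
Dose 3 (160 mg at t=24 h): 160·exp(−0.02888·21) = 87.241 mg/L
Dose 4 (260 mg at t=36 h): 260·exp(−0.02888·9) = 200.487 mg/L
C(45) = 5.453 + 154.221 + 87.241 + 200.487 = 447.402 mg/L

447.402 mg/L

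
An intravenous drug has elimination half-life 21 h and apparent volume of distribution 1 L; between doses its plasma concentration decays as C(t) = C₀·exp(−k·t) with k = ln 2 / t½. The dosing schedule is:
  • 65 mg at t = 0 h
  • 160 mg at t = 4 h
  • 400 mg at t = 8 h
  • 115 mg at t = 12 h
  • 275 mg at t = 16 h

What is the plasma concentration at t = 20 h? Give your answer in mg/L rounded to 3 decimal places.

k = ln 2 / 21 = 0.03301 per h
Dose 1 (65 mg at t=0 h): 65·exp(−0.03301·20) = 33.591 mg/L
Dose 2 (160 mg at t=4 h): 160·exp(−0.03301·16) = 94.355 mg/L
Dose 3 (400 mg at t=8 h): 400·exp(−0.03301·12) = 269.180 mg/L
Dose 4 (115 mg at t=12 h): 115·exp(−0.03301·8) = 88.312 mg/L
Dose 5 (275 mg at t=16 h): 275·exp(−0.03301·4) = 240.987 mg/L
C(20) = 33.591 + 94.355 + 269.180 + 88.312 + 240.987 = 726.424 mg/L

726.424 mg/L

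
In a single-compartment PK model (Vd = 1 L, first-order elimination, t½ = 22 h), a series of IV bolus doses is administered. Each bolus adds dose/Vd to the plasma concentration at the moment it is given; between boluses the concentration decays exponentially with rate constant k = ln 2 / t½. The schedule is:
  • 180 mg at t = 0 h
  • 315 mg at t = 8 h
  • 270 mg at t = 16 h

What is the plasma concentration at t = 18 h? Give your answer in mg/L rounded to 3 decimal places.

k = ln 2 / 22 = 0.03151 per h
Dose 1 (180 mg at t=0 h): 180·exp(−0.03151·18) = 102.088 mg/L
Dose 2 (315 mg at t=8 h): 315·exp(−0.03151·10) = 229.868 mg/L
Dose 3 (270 mg at t=16 h): 270·exp(−0.03151·2) = 253.511 mg/L
C(18) = 102.088 + 229.868 + 253.511 = 585.468 mg/L

585.468 mg/L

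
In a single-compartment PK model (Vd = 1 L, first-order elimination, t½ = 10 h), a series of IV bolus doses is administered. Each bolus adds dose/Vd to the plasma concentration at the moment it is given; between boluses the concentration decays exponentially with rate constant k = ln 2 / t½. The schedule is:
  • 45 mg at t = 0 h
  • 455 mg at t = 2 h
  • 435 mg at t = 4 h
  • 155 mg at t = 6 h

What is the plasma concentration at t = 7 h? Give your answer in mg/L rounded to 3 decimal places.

847.384 mg/L

k = ln 2 / 10 = 0.06931 per h
Dose 1 (45 mg at t=0 h): 45·exp(−0.06931·7) = 27.701 mg/L
Dose 2 (455 mg at t=2 h): 455·exp(−0.06931·5) = 321.734 mg/L
Dose 3 (435 mg at t=4 h): 435·exp(−0.06931·3) = 353.330 mg/L
Dose 4 (155 mg at t=6 h): 155·exp(−0.06931·1) = 144.620 mg/L
C(7) = 27.701 + 321.734 + 353.330 + 144.620 = 847.384 mg/L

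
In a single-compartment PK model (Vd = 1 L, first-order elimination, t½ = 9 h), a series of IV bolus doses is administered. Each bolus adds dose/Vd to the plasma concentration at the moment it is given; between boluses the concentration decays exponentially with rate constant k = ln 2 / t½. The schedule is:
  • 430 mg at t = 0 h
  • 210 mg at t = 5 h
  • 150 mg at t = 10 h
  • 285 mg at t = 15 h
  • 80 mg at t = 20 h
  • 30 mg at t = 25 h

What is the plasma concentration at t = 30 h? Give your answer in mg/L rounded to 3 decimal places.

252.646 mg/L

k = ln 2 / 9 = 0.07702 per h
Dose 1 (430 mg at t=0 h): 430·exp(−0.07702·30) = 42.661 mg/L
Dose 2 (210 mg at t=5 h): 210·exp(−0.07702·25) = 30.621 mg/L
Dose 3 (150 mg at t=10 h): 150·exp(−0.07702·20) = 32.147 mg/L
Dose 4 (285 mg at t=15 h): 285·exp(−0.07702·15) = 89.769 mg/L
Dose 5 (80 mg at t=20 h): 80·exp(−0.07702·10) = 37.035 mg/L
Dose 6 (30 mg at t=25 h): 30·exp(−0.07702·5) = 20.412 mg/L
C(30) = 42.661 + 30.621 + 32.147 + 89.769 + 37.035 + 20.412 = 252.646 mg/L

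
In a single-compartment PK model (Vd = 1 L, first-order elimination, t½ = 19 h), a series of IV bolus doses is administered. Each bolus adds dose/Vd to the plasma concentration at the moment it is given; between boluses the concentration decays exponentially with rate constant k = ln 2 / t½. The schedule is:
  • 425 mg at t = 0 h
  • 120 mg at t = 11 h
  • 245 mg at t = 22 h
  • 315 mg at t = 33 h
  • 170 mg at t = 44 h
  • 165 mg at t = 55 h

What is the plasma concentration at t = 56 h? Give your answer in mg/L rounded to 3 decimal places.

554.145 mg/L

k = ln 2 / 19 = 0.03648 per h
Dose 1 (425 mg at t=0 h): 425·exp(−0.03648·56) = 55.099 mg/L
Dose 2 (120 mg at t=11 h): 120·exp(−0.03648·45) = 23.239 mg/L
Dose 3 (245 mg at t=22 h): 245·exp(−0.03648·34) = 70.873 mg/L
Dose 4 (315 mg at t=33 h): 315·exp(−0.03648·23) = 136.115 mg/L
Dose 5 (170 mg at t=44 h): 170·exp(−0.03648·12) = 109.730 mg/L
Dose 6 (165 mg at t=55 h): 165·exp(−0.03648·1) = 159.089 mg/L
C(56) = 55.099 + 23.239 + 70.873 + 136.115 + 109.730 + 159.089 = 554.145 mg/L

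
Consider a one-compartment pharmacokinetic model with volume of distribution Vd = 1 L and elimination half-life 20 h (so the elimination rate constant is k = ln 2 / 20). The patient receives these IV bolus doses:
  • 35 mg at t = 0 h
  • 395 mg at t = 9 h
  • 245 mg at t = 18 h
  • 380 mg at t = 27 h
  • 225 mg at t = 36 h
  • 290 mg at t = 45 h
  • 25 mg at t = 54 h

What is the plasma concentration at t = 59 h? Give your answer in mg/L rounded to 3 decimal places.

559.802 mg/L

k = ln 2 / 20 = 0.03466 per h
Dose 1 (35 mg at t=0 h): 35·exp(−0.03466·59) = 4.529 mg/L
Dose 2 (395 mg at t=9 h): 395·exp(−0.03466·50) = 69.827 mg/L
Dose 3 (245 mg at t=18 h): 245·exp(−0.03466·41) = 59.164 mg/L
Dose 4 (380 mg at t=27 h): 380·exp(−0.03466·32) = 125.353 mg/L
Dose 5 (225 mg at t=36 h): 225·exp(−0.03466·23) = 101.391 mg/L
Dose 6 (290 mg at t=45 h): 290·exp(−0.03466·14) = 178.516 mg/L
Dose 7 (25 mg at t=54 h): 25·exp(−0.03466·5) = 21.022 mg/L
C(59) = 4.529 + 69.827 + 59.164 + 125.353 + 101.391 + 178.516 + 21.022 = 559.802 mg/L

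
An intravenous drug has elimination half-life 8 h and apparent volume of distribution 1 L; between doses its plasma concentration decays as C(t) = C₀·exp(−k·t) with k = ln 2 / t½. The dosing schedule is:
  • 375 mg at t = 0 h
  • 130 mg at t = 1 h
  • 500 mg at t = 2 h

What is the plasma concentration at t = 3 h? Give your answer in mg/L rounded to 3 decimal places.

856.983 mg/L

k = ln 2 / 8 = 0.08664 per h
Dose 1 (375 mg at t=0 h): 375·exp(−0.08664·3) = 289.165 mg/L
Dose 2 (130 mg at t=1 h): 130·exp(−0.08664·2) = 109.317 mg/L
Dose 3 (500 mg at t=2 h): 500·exp(−0.08664·1) = 458.502 mg/L
C(3) = 289.165 + 109.317 + 458.502 = 856.983 mg/L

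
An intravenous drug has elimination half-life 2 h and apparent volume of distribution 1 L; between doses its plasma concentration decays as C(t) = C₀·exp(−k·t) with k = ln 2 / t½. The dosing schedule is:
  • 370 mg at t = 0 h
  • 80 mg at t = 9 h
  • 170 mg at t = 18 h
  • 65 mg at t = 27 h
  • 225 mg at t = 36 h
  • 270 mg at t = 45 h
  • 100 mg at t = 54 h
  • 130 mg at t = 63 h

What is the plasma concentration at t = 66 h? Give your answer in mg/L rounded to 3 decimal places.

47.718 mg/L

k = ln 2 / 2 = 0.34657 per h
Dose 1 (370 mg at t=0 h): 370·exp(−0.34657·66) = 0.000 mg/L
Dose 2 (80 mg at t=9 h): 80·exp(−0.34657·57) = 0.000 mg/L
Dose 3 (170 mg at t=18 h): 170·exp(−0.34657·48) = 0.000 mg/L
Dose 4 (65 mg at t=27 h): 65·exp(−0.34657·39) = 0.000 mg/L
Dose 5 (225 mg at t=36 h): 225·exp(−0.34657·30) = 0.007 mg/L
Dose 6 (270 mg at t=45 h): 270·exp(−0.34657·21) = 0.186 mg/L
Dose 7 (100 mg at t=54 h): 100·exp(−0.34657·12) = 1.563 mg/L
Dose 8 (130 mg at t=63 h): 130·exp(−0.34657·3) = 45.962 mg/L
C(66) = 0.000 + 0.000 + 0.000 + 0.000 + 0.007 + 0.186 + 1.563 + 45.962 = 47.718 mg/L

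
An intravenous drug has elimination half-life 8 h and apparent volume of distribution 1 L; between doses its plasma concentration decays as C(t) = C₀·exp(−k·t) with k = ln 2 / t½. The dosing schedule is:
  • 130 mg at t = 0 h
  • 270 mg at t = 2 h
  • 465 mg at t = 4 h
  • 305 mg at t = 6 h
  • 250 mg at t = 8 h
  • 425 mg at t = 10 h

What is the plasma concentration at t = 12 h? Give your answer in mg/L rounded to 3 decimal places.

k = ln 2 / 8 = 0.08664 per h
Dose 1 (130 mg at t=0 h): 130·exp(−0.08664·12) = 45.962 mg/L
Dose 2 (270 mg at t=2 h): 270·exp(−0.08664·10) = 113.521 mg/L
Dose 3 (465 mg at t=4 h): 465·exp(−0.08664·8) = 232.500 mg/L
Dose 4 (305 mg at t=6 h): 305·exp(−0.08664·6) = 181.354 mg/L
Dose 5 (250 mg at t=8 h): 250·exp(−0.08664·4) = 176.777 mg/L
Dose 6 (425 mg at t=10 h): 425·exp(−0.08664·2) = 357.381 mg/L
C(12) = 45.962 + 113.521 + 232.500 + 181.354 + 176.777 + 357.381 = 1107.495 mg/L

1107.495 mg/L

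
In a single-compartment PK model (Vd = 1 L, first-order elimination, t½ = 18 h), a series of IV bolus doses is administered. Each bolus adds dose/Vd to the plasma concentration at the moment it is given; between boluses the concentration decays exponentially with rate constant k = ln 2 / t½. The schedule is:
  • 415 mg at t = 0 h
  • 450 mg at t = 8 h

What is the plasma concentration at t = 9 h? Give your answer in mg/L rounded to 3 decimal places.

k = ln 2 / 18 = 0.03851 per h
Dose 1 (415 mg at t=0 h): 415·exp(−0.03851·9) = 293.449 mg/L
Dose 2 (450 mg at t=8 h): 450·exp(−0.03851·1) = 433.001 mg/L
C(9) = 293.449 + 433.001 = 726.450 mg/L

726.450 mg/L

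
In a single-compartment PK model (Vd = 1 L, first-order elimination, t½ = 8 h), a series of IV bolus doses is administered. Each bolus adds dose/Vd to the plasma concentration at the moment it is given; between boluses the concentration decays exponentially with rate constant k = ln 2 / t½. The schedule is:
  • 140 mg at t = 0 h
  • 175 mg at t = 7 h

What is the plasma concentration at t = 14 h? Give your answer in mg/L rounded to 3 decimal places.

137.042 mg/L

k = ln 2 / 8 = 0.08664 per h
Dose 1 (140 mg at t=0 h): 140·exp(−0.08664·14) = 41.622 mg/L
Dose 2 (175 mg at t=7 h): 175·exp(−0.08664·7) = 95.419 mg/L
C(14) = 41.622 + 95.419 = 137.042 mg/L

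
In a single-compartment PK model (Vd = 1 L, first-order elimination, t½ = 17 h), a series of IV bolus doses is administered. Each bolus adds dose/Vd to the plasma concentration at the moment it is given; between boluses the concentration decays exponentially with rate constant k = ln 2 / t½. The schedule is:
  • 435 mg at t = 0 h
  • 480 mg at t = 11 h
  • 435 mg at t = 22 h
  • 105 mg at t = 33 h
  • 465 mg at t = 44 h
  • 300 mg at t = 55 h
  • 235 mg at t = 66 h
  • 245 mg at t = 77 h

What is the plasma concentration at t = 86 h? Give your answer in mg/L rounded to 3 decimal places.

522.072 mg/L

k = ln 2 / 17 = 0.04077 per h
Dose 1 (435 mg at t=0 h): 435·exp(−0.04077·86) = 13.051 mg/L
Dose 2 (480 mg at t=11 h): 480·exp(−0.04077·75) = 22.551 mg/L
Dose 3 (435 mg at t=22 h): 435·exp(−0.04077·64) = 32.004 mg/L
Dose 4 (105 mg at t=33 h): 105·exp(−0.04077·53) = 12.097 mg/L
Dose 5 (465 mg at t=44 h): 465·exp(−0.04077·42) = 83.894 mg/L
Dose 6 (300 mg at t=55 h): 300·exp(−0.04077·31) = 84.759 mg/L
Dose 7 (235 mg at t=66 h): 235·exp(−0.04077·20) = 103.972 mg/L
Dose 8 (245 mg at t=77 h): 245·exp(−0.04077·9) = 169.745 mg/L
C(86) = 13.051 + 22.551 + 32.004 + 12.097 + 83.894 + 84.759 + 103.972 + 169.745 = 522.072 mg/L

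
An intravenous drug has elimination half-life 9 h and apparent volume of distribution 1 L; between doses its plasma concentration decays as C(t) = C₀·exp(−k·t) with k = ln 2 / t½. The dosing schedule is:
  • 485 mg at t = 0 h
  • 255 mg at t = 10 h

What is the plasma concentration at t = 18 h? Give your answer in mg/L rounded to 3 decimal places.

k = ln 2 / 9 = 0.07702 per h
Dose 1 (485 mg at t=0 h): 485·exp(−0.07702·18) = 121.250 mg/L
Dose 2 (255 mg at t=10 h): 255·exp(−0.07702·8) = 137.708 mg/L
C(18) = 121.250 + 137.708 = 258.958 mg/L

258.958 mg/L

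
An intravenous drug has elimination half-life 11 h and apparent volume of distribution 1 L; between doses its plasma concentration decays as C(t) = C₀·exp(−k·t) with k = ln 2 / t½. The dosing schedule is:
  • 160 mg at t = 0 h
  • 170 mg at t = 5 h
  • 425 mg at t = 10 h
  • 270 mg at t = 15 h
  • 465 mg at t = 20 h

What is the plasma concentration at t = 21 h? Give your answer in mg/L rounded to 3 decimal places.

k = ln 2 / 11 = 0.06301 per h
Dose 1 (160 mg at t=0 h): 160·exp(−0.06301·21) = 42.602 mg/L
Dose 2 (170 mg at t=5 h): 170·exp(−0.06301·16) = 62.028 mg/L
Dose 3 (425 mg at t=10 h): 425·exp(−0.06301·11) = 212.500 mg/L
Dose 4 (270 mg at t=15 h): 270·exp(−0.06301·6) = 184.997 mg/L
Dose 5 (465 mg at t=20 h): 465·exp(−0.06301·1) = 436.603 mg/L
C(21) = 42.602 + 62.028 + 212.500 + 184.997 + 436.603 = 938.730 mg/L

938.730 mg/L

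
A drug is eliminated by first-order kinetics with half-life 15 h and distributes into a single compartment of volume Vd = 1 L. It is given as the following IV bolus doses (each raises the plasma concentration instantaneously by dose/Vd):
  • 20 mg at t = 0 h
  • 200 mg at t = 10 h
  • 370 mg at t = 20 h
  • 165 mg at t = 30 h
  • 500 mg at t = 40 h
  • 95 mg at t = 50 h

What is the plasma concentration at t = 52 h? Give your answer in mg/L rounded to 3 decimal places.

548.349 mg/L

k = ln 2 / 15 = 0.04621 per h
Dose 1 (20 mg at t=0 h): 20·exp(−0.04621·52) = 1.809 mg/L
Dose 2 (200 mg at t=10 h): 200·exp(−0.04621·42) = 28.717 mg/L
Dose 3 (370 mg at t=20 h): 370·exp(−0.04621·32) = 84.334 mg/L
Dose 4 (165 mg at t=30 h): 165·exp(−0.04621·22) = 59.700 mg/L
Dose 5 (500 mg at t=40 h): 500·exp(−0.04621·12) = 287.175 mg/L
Dose 6 (95 mg at t=50 h): 95·exp(−0.04621·2) = 86.614 mg/L
C(52) = 1.809 + 28.717 + 84.334 + 59.700 + 287.175 + 86.614 = 548.349 mg/L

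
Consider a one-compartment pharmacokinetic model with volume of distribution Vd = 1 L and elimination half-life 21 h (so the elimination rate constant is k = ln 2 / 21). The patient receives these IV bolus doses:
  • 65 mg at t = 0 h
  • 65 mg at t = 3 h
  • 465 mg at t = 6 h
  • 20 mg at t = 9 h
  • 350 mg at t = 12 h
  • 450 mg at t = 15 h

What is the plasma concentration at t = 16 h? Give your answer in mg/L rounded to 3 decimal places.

1172.903 mg/L

k = ln 2 / 21 = 0.03301 per h
Dose 1 (65 mg at t=0 h): 65·exp(−0.03301·16) = 38.332 mg/L
Dose 2 (65 mg at t=3 h): 65·exp(−0.03301·13) = 42.322 mg/L
Dose 3 (465 mg at t=6 h): 465·exp(−0.03301·10) = 334.276 mg/L
Dose 4 (20 mg at t=9 h): 20·exp(−0.03301·7) = 15.874 mg/L
Dose 5 (350 mg at t=12 h): 350·exp(−0.03301·4) = 306.711 mg/L
Dose 6 (450 mg at t=15 h): 450·exp(−0.03301·1) = 435.389 mg/L
C(16) = 38.332 + 42.322 + 334.276 + 15.874 + 306.711 + 435.389 = 1172.903 mg/L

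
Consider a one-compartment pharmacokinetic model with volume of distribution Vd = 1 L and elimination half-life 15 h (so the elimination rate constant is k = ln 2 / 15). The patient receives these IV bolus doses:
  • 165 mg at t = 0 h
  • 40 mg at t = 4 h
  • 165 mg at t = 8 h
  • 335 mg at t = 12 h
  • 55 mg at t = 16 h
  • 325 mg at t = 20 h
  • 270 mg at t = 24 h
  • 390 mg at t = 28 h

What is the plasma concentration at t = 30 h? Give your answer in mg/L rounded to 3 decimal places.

k = ln 2 / 15 = 0.04621 per h
Dose 1 (165 mg at t=0 h): 165·exp(−0.04621·30) = 41.250 mg/L
Dose 2 (40 mg at t=4 h): 40·exp(−0.04621·26) = 12.030 mg/L
Dose 3 (165 mg at t=8 h): 165·exp(−0.04621·22) = 59.700 mg/L
Dose 4 (335 mg at t=12 h): 335·exp(−0.04621·18) = 145.817 mg/L
Dose 5 (55 mg at t=16 h): 55·exp(−0.04621·14) = 28.801 mg/L
Dose 6 (325 mg at t=20 h): 325·exp(−0.04621·10) = 204.737 mg/L
Dose 7 (270 mg at t=24 h): 270·exp(−0.04621·6) = 204.622 mg/L
Dose 8 (390 mg at t=28 h): 390·exp(−0.04621·2) = 355.572 mg/L
C(30) = 41.250 + 12.030 + 59.700 + 145.817 + 28.801 + 204.737 + 204.622 + 355.572 = 1052.529 mg/L

1052.529 mg/L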